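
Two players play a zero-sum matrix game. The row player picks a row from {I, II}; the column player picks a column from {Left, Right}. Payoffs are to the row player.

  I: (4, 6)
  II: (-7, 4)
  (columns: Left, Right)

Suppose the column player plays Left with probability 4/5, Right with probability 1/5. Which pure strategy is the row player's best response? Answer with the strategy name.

Expected payoff of I: (4/5)·4 + (1/5)·6 = 22/5.
Expected payoff of II: (4/5)·(-7) + (1/5)·4 = -24/5.
The largest is 22/5, so the row player's best response is I.

I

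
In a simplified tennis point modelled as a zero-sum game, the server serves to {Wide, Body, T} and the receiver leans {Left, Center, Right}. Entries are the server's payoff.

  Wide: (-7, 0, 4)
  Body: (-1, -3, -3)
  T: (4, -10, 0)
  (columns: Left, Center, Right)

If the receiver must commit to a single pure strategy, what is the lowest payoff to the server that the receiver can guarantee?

0

Column maxima: Left → 4, Center → 0, Right → 4.
The smallest of these is 0.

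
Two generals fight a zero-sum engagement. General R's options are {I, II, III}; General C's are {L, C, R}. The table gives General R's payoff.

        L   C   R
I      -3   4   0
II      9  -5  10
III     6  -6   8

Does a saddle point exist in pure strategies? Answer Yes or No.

Row minima: I → -3, II → -5, III → -6; maximin = -3.
Column maxima: L → 9, C → 4, R → 10; minimax = 4.
-3 ≠ 4, so no pure-strategy equilibrium exists.

No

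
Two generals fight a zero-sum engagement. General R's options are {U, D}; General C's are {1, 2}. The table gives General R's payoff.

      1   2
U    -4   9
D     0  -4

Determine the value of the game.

-16/17

Row minima: U → -4, D → -4; maximin = -4.
Column maxima: 1 → 0, 2 → 9; minimax = 0.
-4 ≠ 0, so there is no saddle point; optimal play is mixed.
Let General R play U with probability p. Expected payoff against 1: (-4)p + 0(1−p) = −4p; against 2: 9p + (-4)(1−p) = 13p − 4.
Setting these equal: −4p = 13p − 4 ⇒ −17p = -4 ⇒ p = 4/17, and the value is (-4)·(4/17) = -16/17.
For General C: with q = P(1), equating U's and D's payoffs gives −13q + 9 = 4q − 4 ⇒ q = 13/17.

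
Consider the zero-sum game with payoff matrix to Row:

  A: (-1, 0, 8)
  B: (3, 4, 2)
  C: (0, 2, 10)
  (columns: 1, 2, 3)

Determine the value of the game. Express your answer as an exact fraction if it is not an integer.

30/11

Row minima: A → -1, B → 2, C → 0; maximin = 2.
Column maxima: 1 → 3, 2 → 4, 3 → 10; minimax = 3.
2 ≠ 3, so there is no saddle point; optimal play is mixed.
A is strictly dominated by C, so Row never plays it.
2 is strictly dominated by 1 (it gives Row strictly more in every row), so Column never plays it.
On the remaining 2×2 (B, C vs 1, 3):
Let Row play B with probability p. Expected payoff against 1: 3p + 0(1−p) = 3p; against 3: 2p + 10(1−p) = −8p + 10.
Setting these equal: 3p = −8p + 10 ⇒ 11p = 10 ⇒ p = 10/11, and the value is (3)·(10/11) = 30/11.
For Column: with q = P(1), equating B's and C's payoffs gives q + 2 = −10q + 10 ⇒ q = 8/11.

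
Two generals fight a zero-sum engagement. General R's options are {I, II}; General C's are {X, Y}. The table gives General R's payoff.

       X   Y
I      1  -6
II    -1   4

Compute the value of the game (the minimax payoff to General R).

Row minima: I → -6, II → -1; maximin = -1.
Column maxima: X → 1, Y → 4; minimax = 1.
-1 ≠ 1, so there is no saddle point; optimal play is mixed.
Let General R play I with probability p. Expected payoff against X: 1p + (-1)(1−p) = 2p − 1; against Y: (-6)p + 4(1−p) = −10p + 4.
Setting these equal: 2p − 1 = −10p + 4 ⇒ 12p = 5 ⇒ p = 5/12, and the value is (2)·(5/12) − 1 = -1/6.
For General C: with q = P(X), equating I's and II's payoffs gives 7q − 6 = −5q + 4 ⇒ q = 5/6.

-1/6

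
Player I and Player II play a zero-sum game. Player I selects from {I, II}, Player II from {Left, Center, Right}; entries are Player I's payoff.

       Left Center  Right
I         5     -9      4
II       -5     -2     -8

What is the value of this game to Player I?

-80/19

Row minima: I → -9, II → -8; maximin = -8.
Column maxima: Left → 5, Center → -2, Right → 4; minimax = -2.
-8 ≠ -2, so there is no saddle point; optimal play is mixed.
Left is strictly dominated by Right (it gives Player I strictly more in every row), so Player II never plays it.
On the remaining 2×2 (I, II vs Center, Right):
Let Player I play I with probability p. Expected payoff against Center: (-9)p + (-2)(1−p) = −7p − 2; against Right: 4p + (-8)(1−p) = 12p − 8.
Setting these equal: −7p − 2 = 12p − 8 ⇒ −19p = -6 ⇒ p = 6/19, and the value is (-7)·(6/19) − 2 = -80/19.
For Player II: with q = P(Center), equating I's and II's payoffs gives −13q + 4 = 6q − 8 ⇒ q = 12/19.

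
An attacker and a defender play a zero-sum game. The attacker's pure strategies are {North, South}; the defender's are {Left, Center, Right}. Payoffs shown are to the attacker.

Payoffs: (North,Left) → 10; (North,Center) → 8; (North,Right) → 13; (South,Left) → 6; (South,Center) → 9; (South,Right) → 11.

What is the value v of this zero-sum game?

Row minima: North → 8, South → 6; maximin = 8.
Column maxima: Left → 10, Center → 9, Right → 13; minimax = 9.
8 ≠ 9, so there is no saddle point; optimal play is mixed.
Right is strictly dominated by Left (it gives the attacker strictly more in every row), so the defender never plays it.
On the remaining 2×2 (North, South vs Left, Center):
Let the attacker play North with probability p. Expected payoff against Left: 10p + 6(1−p) = 4p + 6; against Center: 8p + 9(1−p) = −p + 9.
Setting these equal: 4p + 6 = −p + 9 ⇒ 5p = 3 ⇒ p = 3/5, and the value is (4)·(3/5) + 6 = 42/5.
For the defender: with q = P(Left), equating North's and South's payoffs gives 2q + 8 = −3q + 9 ⇒ q = 1/5.

42/5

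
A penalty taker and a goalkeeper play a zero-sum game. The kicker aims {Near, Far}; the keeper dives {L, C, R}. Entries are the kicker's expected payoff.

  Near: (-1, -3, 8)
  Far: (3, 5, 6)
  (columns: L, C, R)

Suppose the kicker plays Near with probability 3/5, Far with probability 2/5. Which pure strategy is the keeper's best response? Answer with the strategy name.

If the keeper plays L, the kicker's expected payoff is (3/5)·(-1) + (2/5)·3 = 3/5.
If the keeper plays C, the kicker's expected payoff is (3/5)·(-3) + (2/5)·5 = 1/5.
If the keeper plays R, the kicker's expected payoff is (3/5)·8 + (2/5)·6 = 36/5.
The keeper minimizes the kicker's payoff; the smallest is 1/5, so the best response is C.

C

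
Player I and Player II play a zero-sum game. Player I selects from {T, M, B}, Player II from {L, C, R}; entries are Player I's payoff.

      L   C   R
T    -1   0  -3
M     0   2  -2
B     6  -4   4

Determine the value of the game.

0

Row minima: T → -3, M → -2, B → -4; maximin = -2.
Column maxima: L → 6, C → 2, R → 4; minimax = 2.
-2 ≠ 2, so there is no saddle point; optimal play is mixed.
T is strictly dominated by M, so Player I never plays it.
L is strictly dominated by R (it gives Player I strictly more in every row), so Player II never plays it.
On the remaining 2×2 (M, B vs C, R):
Let Player I play M with probability p. Expected payoff against C: 2p + (-4)(1−p) = 6p − 4; against R: (-2)p + 4(1−p) = −6p + 4.
Setting these equal: 6p − 4 = −6p + 4 ⇒ 12p = 8 ⇒ p = 2/3, and the value is (6)·(2/3) − 4 = 0.
For Player II: with q = P(C), equating M's and B's payoffs gives 4q − 2 = −8q + 4 ⇒ q = 1/2.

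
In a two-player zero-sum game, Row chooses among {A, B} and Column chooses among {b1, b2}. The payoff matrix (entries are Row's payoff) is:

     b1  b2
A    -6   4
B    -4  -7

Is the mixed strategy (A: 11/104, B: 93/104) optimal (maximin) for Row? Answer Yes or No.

No

Against b1 this mix gives (11/104)·(-6) + (93/104)·(-4) = -219/52.
Against b2 this mix gives (11/104)·4 + (93/104)·(-7) = -607/104.
Column will play b2, holding Row to -607/104. Shifting weight toward the row that does better against b2 would raise this floor (the equalizing mix achieves -58/13 against both b2 and b1), so the proposed strategy is not optimal.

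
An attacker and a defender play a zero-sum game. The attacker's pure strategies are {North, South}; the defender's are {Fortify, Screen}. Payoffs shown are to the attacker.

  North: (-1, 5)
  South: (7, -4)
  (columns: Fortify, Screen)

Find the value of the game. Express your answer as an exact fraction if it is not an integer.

Row minima: North → -1, South → -4; maximin = -1.
Column maxima: Fortify → 7, Screen → 5; minimax = 5.
-1 ≠ 5, so there is no saddle point; optimal play is mixed.
Let the attacker play North with probability p. Expected payoff against Fortify: (-1)p + 7(1−p) = −8p + 7; against Screen: 5p + (-4)(1−p) = 9p − 4.
Setting these equal: −8p + 7 = 9p − 4 ⇒ −17p = -11 ⇒ p = 11/17, and the value is (-8)·(11/17) + 7 = 31/17.
For the defender: with q = P(Fortify), equating North's and South's payoffs gives −6q + 5 = 11q − 4 ⇒ q = 9/17.

31/17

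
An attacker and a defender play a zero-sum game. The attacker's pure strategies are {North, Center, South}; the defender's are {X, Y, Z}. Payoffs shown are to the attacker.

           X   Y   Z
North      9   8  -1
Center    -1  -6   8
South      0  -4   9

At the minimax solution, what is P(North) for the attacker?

13/22

Row minima: North → -1, Center → -6, South → -4; maximin = -1.
Column maxima: X → 9, Y → 8, Z → 9; minimax = 8.
-1 ≠ 8, so there is no saddle point; optimal play is mixed.
Center is strictly dominated by South, so the attacker never plays it.
X is strictly dominated by Y (it gives the attacker strictly more in every row), so the defender never plays it.
On the remaining 2×2 (North, South vs Y, Z):
Let the attacker play North with probability p. Expected payoff against Y: 8p + (-4)(1−p) = 12p − 4; against Z: (-1)p + 9(1−p) = −10p + 9.
Setting these equal: 12p − 4 = −10p + 9 ⇒ 22p = 13 ⇒ p = 13/22, and the value is (12)·(13/22) − 4 = 34/11.
For the defender: with q = P(Y), equating North's and South's payoffs gives 9q − 1 = −13q + 9 ⇒ q = 5/11.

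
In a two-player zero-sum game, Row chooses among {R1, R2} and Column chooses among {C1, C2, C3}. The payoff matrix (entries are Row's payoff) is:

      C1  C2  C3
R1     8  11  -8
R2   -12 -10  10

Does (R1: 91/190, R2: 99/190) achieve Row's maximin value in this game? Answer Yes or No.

Against C1 this mix gives (91/190)·8 + (99/190)·(-12) = -46/19.
Against C2 this mix gives (91/190)·11 + (99/190)·(-10) = 11/190.
Against C3 this mix gives (91/190)·(-8) + (99/190)·10 = 131/95.
Column will play C1, holding Row to -46/19. Shifting weight toward the row that does better against C1 would raise this floor (the equalizing mix achieves -8/19 against both C1 and C3), so the proposed strategy is not optimal.

No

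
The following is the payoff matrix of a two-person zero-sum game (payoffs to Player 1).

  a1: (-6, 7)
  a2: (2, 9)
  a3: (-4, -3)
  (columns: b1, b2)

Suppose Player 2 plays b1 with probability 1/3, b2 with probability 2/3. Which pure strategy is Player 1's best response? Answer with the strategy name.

Expected payoff of a1: (1/3)·(-6) + (2/3)·7 = 8/3.
Expected payoff of a2: (1/3)·2 + (2/3)·9 = 20/3.
Expected payoff of a3: (1/3)·(-4) + (2/3)·(-3) = -10/3.
The largest is 20/3, so Player 1's best response is a2.

a2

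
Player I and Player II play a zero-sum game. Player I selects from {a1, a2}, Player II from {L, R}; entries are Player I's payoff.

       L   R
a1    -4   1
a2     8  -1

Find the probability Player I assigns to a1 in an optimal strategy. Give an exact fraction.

Row minima: a1 → -4, a2 → -1; maximin = -1.
Column maxima: L → 8, R → 1; minimax = 1.
-1 ≠ 1, so there is no saddle point; optimal play is mixed.
Let Player I play a1 with probability p. Expected payoff against L: (-4)p + 8(1−p) = −12p + 8; against R: 1p + (-1)(1−p) = 2p − 1.
Setting these equal: −12p + 8 = 2p − 1 ⇒ −14p = -9 ⇒ p = 9/14, and the value is (-12)·(9/14) + 8 = 2/7.
For Player II: with q = P(L), equating a1's and a2's payoffs gives −5q + 1 = 9q − 1 ⇒ q = 1/7.

9/14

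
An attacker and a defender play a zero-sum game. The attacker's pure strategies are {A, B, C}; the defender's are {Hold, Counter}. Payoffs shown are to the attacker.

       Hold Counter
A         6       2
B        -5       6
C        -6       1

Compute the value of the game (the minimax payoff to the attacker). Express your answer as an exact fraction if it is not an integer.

Row minima: A → 2, B → -5, C → -6; maximin = 2.
Column maxima: Hold → 6, Counter → 6; minimax = 6.
2 ≠ 6, so there is no saddle point; optimal play is mixed.
C is strictly dominated by A, so the attacker never plays it.
On the remaining 2×2 (A, B vs Hold, Counter):
Let the attacker play A with probability p. Expected payoff against Hold: 6p + (-5)(1−p) = 11p − 5; against Counter: 2p + 6(1−p) = −4p + 6.
Setting these equal: 11p − 5 = −4p + 6 ⇒ 15p = 11 ⇒ p = 11/15, and the value is (11)·(11/15) − 5 = 46/15.
For the defender: with q = P(Hold), equating A's and B's payoffs gives 4q + 2 = −11q + 6 ⇒ q = 4/15.

46/15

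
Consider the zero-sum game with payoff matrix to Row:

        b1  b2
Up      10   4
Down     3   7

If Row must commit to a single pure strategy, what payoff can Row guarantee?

Row minima: Up → 4, Down → 3.
The best of these is 4.

4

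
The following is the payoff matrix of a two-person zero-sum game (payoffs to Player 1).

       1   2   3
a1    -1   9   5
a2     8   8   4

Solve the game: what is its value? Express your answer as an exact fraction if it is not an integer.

Row minima: a1 → -1, a2 → 4; maximin = 4.
Column maxima: 1 → 8, 2 → 9, 3 → 5; minimax = 5.
4 ≠ 5, so there is no saddle point; optimal play is mixed.
2 is strictly dominated by 3 (it gives Player 1 strictly more in every row), so Player 2 never plays it.
On the remaining 2×2 (a1, a2 vs 1, 3):
Let Player 1 play a1 with probability p. Expected payoff against 1: (-1)p + 8(1−p) = −9p + 8; against 3: 5p + 4(1−p) = p + 4.
Setting these equal: −9p + 8 = p + 4 ⇒ −10p = -4 ⇒ p = 2/5, and the value is (-9)·(2/5) + 8 = 22/5.
For Player 2: with q = P(1), equating a1's and a2's payoffs gives −6q + 5 = 4q + 4 ⇒ q = 1/10.

22/5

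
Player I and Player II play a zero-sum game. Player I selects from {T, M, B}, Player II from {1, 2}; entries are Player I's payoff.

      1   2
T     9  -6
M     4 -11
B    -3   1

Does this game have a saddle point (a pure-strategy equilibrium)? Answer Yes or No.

Row minima: T → -6, M → -11, B → -3; maximin = -3.
Column maxima: 1 → 9, 2 → 1; minimax = 1.
-3 ≠ 1, so no pure-strategy equilibrium exists.

No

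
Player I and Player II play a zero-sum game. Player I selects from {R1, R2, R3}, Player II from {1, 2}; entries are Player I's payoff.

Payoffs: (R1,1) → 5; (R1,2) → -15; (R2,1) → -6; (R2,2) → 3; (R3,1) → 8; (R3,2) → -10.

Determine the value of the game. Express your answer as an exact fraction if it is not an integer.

-4/3

Row minima: R1 → -15, R2 → -6, R3 → -10; maximin = -6.
Column maxima: 1 → 8, 2 → 3; minimax = 3.
-6 ≠ 3, so there is no saddle point; optimal play is mixed.
R1 is strictly dominated by R3, so Player I never plays it.
On the remaining 2×2 (R2, R3 vs 1, 2):
Let Player I play R2 with probability p. Expected payoff against 1: (-6)p + 8(1−p) = −14p + 8; against 2: 3p + (-10)(1−p) = 13p − 10.
Setting these equal: −14p + 8 = 13p − 10 ⇒ −27p = -18 ⇒ p = 2/3, and the value is (-14)·(2/3) + 8 = -4/3.
For Player II: with q = P(1), equating R2's and R3's payoffs gives −9q + 3 = 18q − 10 ⇒ q = 13/27.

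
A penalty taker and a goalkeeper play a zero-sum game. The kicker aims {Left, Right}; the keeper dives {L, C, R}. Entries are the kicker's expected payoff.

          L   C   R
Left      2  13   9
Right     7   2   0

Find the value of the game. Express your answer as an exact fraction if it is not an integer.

Row minima: Left → 2, Right → 0; maximin = 2.
Column maxima: L → 7, C → 13, R → 9; minimax = 7.
2 ≠ 7, so there is no saddle point; optimal play is mixed.
C is strictly dominated by R (it gives the kicker strictly more in every row), so the keeper never plays it.
On the remaining 2×2 (Left, Right vs L, R):
Let the kicker play Left with probability p. Expected payoff against L: 2p + 7(1−p) = −5p + 7; against R: 9p + 0(1−p) = 9p.
Setting these equal: −5p + 7 = 9p ⇒ −14p = -7 ⇒ p = 1/2, and the value is (-5)·(1/2) + 7 = 9/2.
For the keeper: with q = P(L), equating Left's and Right's payoffs gives −7q + 9 = 7q ⇒ q = 9/14.

9/2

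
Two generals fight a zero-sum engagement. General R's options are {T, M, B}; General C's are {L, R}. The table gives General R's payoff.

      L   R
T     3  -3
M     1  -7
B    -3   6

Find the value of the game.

3/5

Row minima: T → -3, M → -7, B → -3; maximin = -3.
Column maxima: L → 3, R → 6; minimax = 3.
-3 ≠ 3, so there is no saddle point; optimal play is mixed.
M is strictly dominated by T, so General R never plays it.
On the remaining 2×2 (T, B vs L, R):
Let General R play T with probability p. Expected payoff against L: 3p + (-3)(1−p) = 6p − 3; against R: (-3)p + 6(1−p) = −9p + 6.
Setting these equal: 6p − 3 = −9p + 6 ⇒ 15p = 9 ⇒ p = 3/5, and the value is (6)·(3/5) − 3 = 3/5.
For General C: with q = P(L), equating T's and B's payoffs gives 6q − 3 = −9q + 6 ⇒ q = 3/5.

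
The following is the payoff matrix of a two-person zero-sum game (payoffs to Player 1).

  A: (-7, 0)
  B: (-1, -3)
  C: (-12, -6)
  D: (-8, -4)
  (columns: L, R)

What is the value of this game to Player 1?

Row minima: A → -7, B → -3, C → -12, D → -8; maximin = -3.
Column maxima: L → -1, R → 0; minimax = -1.
-3 ≠ -1, so there is no saddle point; optimal play is mixed.
C is strictly dominated by A, so Player 1 never plays it.
D is strictly dominated by A, so Player 1 never plays it.
On the remaining 2×2 (A, B vs L, R):
Let Player 1 play A with probability p. Expected payoff against L: (-7)p + (-1)(1−p) = −6p − 1; against R: 0p + (-3)(1−p) = 3p − 3.
Setting these equal: −6p − 1 = 3p − 3 ⇒ −9p = -2 ⇒ p = 2/9, and the value is (-6)·(2/9) − 1 = -7/3.
For Player 2: with q = P(L), equating A's and B's payoffs gives −7q = 2q − 3 ⇒ q = 1/3.

-7/3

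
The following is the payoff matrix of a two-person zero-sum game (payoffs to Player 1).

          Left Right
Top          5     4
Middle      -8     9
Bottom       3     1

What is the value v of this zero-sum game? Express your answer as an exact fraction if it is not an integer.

77/18

Row minima: Top → 4, Middle → -8, Bottom → 1; maximin = 4.
Column maxima: Left → 5, Right → 9; minimax = 5.
4 ≠ 5, so there is no saddle point; optimal play is mixed.
Bottom is strictly dominated by Top, so Player 1 never plays it.
On the remaining 2×2 (Top, Middle vs Left, Right):
Let Player 1 play Top with probability p. Expected payoff against Left: 5p + (-8)(1−p) = 13p − 8; against Right: 4p + 9(1−p) = −5p + 9.
Setting these equal: 13p − 8 = −5p + 9 ⇒ 18p = 17 ⇒ p = 17/18, and the value is (13)·(17/18) − 8 = 77/18.
For Player 2: with q = P(Left), equating Top's and Middle's payoffs gives q + 4 = −17q + 9 ⇒ q = 5/18.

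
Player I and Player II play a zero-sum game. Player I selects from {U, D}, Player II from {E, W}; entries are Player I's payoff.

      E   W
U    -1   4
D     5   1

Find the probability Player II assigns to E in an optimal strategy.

1/3

Row minima: U → -1, D → 1; maximin = 1.
Column maxima: E → 5, W → 4; minimax = 4.
1 ≠ 4, so there is no saddle point; optimal play is mixed.
Let Player I play U with probability p. Expected payoff against E: (-1)p + 5(1−p) = −6p + 5; against W: 4p + 1(1−p) = 3p + 1.
Setting these equal: −6p + 5 = 3p + 1 ⇒ −9p = -4 ⇒ p = 4/9, and the value is (-6)·(4/9) + 5 = 7/3.
For Player II: with q = P(E), equating U's and D's payoffs gives −5q + 4 = 4q + 1 ⇒ q = 1/3.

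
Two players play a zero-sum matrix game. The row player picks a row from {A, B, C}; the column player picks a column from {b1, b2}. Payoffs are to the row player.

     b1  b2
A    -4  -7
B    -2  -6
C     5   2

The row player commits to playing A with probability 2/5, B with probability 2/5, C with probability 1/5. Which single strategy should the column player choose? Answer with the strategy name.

If the column player plays b1, the row player's expected payoff is (2/5)·(-4) + (2/5)·(-2) + (1/5)·5 = -7/5.
If the column player plays b2, the row player's expected payoff is (2/5)·(-7) + (2/5)·(-6) + (1/5)·2 = -24/5.
The column player minimizes the row player's payoff; the smallest is -24/5, so the best response is b2.

b2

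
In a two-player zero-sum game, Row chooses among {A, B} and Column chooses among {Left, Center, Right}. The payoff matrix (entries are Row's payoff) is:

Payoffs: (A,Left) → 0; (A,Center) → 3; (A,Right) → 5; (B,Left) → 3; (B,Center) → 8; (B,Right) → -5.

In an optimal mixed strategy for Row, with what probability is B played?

5/13

Row minima: A → 0, B → -5; maximin = 0.
Column maxima: Left → 3, Center → 8, Right → 5; minimax = 3.
0 ≠ 3, so there is no saddle point; optimal play is mixed.
Center is strictly dominated by Left (it gives Row strictly more in every row), so Column never plays it.
On the remaining 2×2 (A, B vs Left, Right):
Let Row play A with probability p. Expected payoff against Left: 0p + 3(1−p) = −3p + 3; against Right: 5p + (-5)(1−p) = 10p − 5.
Setting these equal: −3p + 3 = 10p − 5 ⇒ −13p = -8 ⇒ p = 8/13, and the value is (-3)·(8/13) + 3 = 15/13.
For Column: with q = P(Left), equating A's and B's payoffs gives −5q + 5 = 8q − 5 ⇒ q = 10/13.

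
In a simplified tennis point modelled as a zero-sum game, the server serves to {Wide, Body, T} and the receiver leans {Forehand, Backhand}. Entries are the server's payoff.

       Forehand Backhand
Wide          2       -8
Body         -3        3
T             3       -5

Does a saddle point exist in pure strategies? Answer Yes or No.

Row minima: Wide → -8, Body → -3, T → -5; maximin = -3.
Column maxima: Forehand → 3, Backhand → 3; minimax = 3.
-3 ≠ 3, so no pure-strategy equilibrium exists.

No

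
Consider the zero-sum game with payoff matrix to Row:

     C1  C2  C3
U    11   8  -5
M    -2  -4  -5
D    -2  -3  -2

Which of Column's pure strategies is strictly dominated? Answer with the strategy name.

C1

C2 holds Row's payoff strictly below C1 in every row: 8 < 11, -4 < -2, -3 < -2.
So C1 is strictly dominated for Column.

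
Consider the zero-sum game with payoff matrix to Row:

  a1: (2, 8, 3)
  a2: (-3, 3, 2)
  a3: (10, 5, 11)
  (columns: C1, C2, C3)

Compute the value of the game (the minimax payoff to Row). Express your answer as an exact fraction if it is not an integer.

70/11

Row minima: a1 → 2, a2 → -3, a3 → 5; maximin = 5.
Column maxima: C1 → 10, C2 → 8, C3 → 11; minimax = 8.
5 ≠ 8, so there is no saddle point; optimal play is mixed.
a2 is strictly dominated by a1, so Row never plays it.
C3 is strictly dominated by C1 (it gives Row strictly more in every row), so Column never plays it.
On the remaining 2×2 (a1, a3 vs C1, C2):
Let Row play a1 with probability p. Expected payoff against C1: 2p + 10(1−p) = −8p + 10; against C2: 8p + 5(1−p) = 3p + 5.
Setting these equal: −8p + 10 = 3p + 5 ⇒ −11p = -5 ⇒ p = 5/11, and the value is (-8)·(5/11) + 10 = 70/11.
For Column: with q = P(C1), equating a1's and a3's payoffs gives −6q + 8 = 5q + 5 ⇒ q = 3/11.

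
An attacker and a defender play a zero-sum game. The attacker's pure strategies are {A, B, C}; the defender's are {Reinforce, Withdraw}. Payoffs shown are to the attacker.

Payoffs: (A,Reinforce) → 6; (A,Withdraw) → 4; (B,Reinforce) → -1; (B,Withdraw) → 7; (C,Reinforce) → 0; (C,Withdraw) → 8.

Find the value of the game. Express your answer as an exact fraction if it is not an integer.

24/5

Row minima: A → 4, B → -1, C → 0; maximin = 4.
Column maxima: Reinforce → 6, Withdraw → 8; minimax = 6.
4 ≠ 6, so there is no saddle point; optimal play is mixed.
B is strictly dominated by C, so the attacker never plays it.
On the remaining 2×2 (A, C vs Reinforce, Withdraw):
Let the attacker play A with probability p. Expected payoff against Reinforce: 6p + 0(1−p) = 6p; against Withdraw: 4p + 8(1−p) = −4p + 8.
Setting these equal: 6p = −4p + 8 ⇒ 10p = 8 ⇒ p = 4/5, and the value is (6)·(4/5) = 24/5.
For the defender: with q = P(Reinforce), equating A's and C's payoffs gives 2q + 4 = −8q + 8 ⇒ q = 2/5.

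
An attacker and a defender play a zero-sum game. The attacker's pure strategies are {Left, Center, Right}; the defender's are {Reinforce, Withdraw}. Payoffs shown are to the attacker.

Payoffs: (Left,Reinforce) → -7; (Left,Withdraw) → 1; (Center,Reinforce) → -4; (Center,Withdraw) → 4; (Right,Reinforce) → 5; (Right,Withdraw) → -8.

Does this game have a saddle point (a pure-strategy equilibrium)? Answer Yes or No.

Row minima: Left → -7, Center → -4, Right → -8; maximin = -4.
Column maxima: Reinforce → 5, Withdraw → 4; minimax = 4.
-4 ≠ 4, so no pure-strategy equilibrium exists.

No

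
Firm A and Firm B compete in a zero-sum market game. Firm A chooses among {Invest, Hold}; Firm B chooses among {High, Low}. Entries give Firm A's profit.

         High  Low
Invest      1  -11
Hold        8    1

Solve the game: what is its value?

Row minima: Invest → -11, Hold → 1; maximin = 1.
Column maxima: High → 8, Low → 1; minimax = 1.
Since maximin = minimax = 1, there is a saddle point and the value is 1.

1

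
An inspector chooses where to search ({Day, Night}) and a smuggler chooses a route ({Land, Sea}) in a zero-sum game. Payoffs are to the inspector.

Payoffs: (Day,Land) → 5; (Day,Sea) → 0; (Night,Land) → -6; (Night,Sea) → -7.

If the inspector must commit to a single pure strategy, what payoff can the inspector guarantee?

0

Row minima: Day → 0, Night → -7.
The best of these is 0.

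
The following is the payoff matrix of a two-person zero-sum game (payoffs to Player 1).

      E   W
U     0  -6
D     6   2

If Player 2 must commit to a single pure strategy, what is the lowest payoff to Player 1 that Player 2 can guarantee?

Column maxima: E → 6, W → 2.
The smallest of these is 2.

2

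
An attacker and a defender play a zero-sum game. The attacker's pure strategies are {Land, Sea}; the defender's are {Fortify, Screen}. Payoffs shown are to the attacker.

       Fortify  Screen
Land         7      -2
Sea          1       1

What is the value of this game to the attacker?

Row minima: Land → -2, Sea → 1; maximin = 1.
Column maxima: Fortify → 7, Screen → 1; minimax = 1.
Since maximin = minimax = 1, there is a saddle point and the value is 1.

1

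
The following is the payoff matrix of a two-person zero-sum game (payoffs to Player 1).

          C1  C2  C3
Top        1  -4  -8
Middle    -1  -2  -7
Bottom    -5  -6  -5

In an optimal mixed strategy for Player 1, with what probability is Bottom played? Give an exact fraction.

Row minima: Top → -8, Middle → -7, Bottom → -6; maximin = -6.
Column maxima: C1 → 1, C2 → -2, C3 → -5; minimax = -5.
-6 ≠ -5, so there is no saddle point; optimal play is mixed.
C1 is strictly dominated by C2 (it gives Player 1 strictly more in every row), so Player 2 never plays it.
With C1 eliminated, Top is strictly dominated by Middle (Middle gives Player 1 strictly more in every remaining column), so Player 1 never plays it.
On the remaining 2×2 (Middle, Bottom vs C2, C3):
Let Player 1 play Middle with probability p. Expected payoff against C2: (-2)p + (-6)(1−p) = 4p − 6; against C3: (-7)p + (-5)(1−p) = −2p − 5.
Setting these equal: 4p − 6 = −2p − 5 ⇒ 6p = 1 ⇒ p = 1/6, and the value is (4)·(1/6) − 6 = -16/3.
For Player 2: with q = P(C2), equating Middle's and Bottom's payoffs gives 5q − 7 = −q − 5 ⇒ q = 1/3.

5/6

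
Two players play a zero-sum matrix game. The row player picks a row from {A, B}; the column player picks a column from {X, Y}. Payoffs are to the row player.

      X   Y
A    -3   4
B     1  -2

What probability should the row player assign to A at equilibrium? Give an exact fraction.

Row minima: A → -3, B → -2; maximin = -2.
Column maxima: X → 1, Y → 4; minimax = 1.
-2 ≠ 1, so there is no saddle point; optimal play is mixed.
Let the row player play A with probability p. Expected payoff against X: (-3)p + 1(1−p) = −4p + 1; against Y: 4p + (-2)(1−p) = 6p − 2.
Setting these equal: −4p + 1 = 6p − 2 ⇒ −10p = -3 ⇒ p = 3/10, and the value is (-4)·(3/10) + 1 = -1/5.
For the column player: with q = P(X), equating A's and B's payoffs gives −7q + 4 = 3q − 2 ⇒ q = 3/5.

3/10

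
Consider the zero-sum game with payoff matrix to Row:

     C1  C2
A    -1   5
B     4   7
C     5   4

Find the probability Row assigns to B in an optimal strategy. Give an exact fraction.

Row minima: A → -1, B → 4, C → 4; maximin = 4.
Column maxima: C1 → 5, C2 → 7; minimax = 5.
4 ≠ 5, so there is no saddle point; optimal play is mixed.
A is strictly dominated by B, so Row never plays it.
On the remaining 2×2 (B, C vs C1, C2):
Let Row play B with probability p. Expected payoff against C1: 4p + 5(1−p) = −p + 5; against C2: 7p + 4(1−p) = 3p + 4.
Setting these equal: −p + 5 = 3p + 4 ⇒ −4p = -1 ⇒ p = 1/4, and the value is (-1)·(1/4) + 5 = 19/4.
For Column: with q = P(C1), equating B's and C's payoffs gives −3q + 7 = q + 4 ⇒ q = 3/4.

1/4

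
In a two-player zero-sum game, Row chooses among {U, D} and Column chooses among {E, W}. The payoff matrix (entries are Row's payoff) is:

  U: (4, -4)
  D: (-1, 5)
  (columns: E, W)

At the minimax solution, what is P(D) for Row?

Row minima: U → -4, D → -1; maximin = -1.
Column maxima: E → 4, W → 5; minimax = 4.
-1 ≠ 4, so there is no saddle point; optimal play is mixed.
Let Row play U with probability p. Expected payoff against E: 4p + (-1)(1−p) = 5p − 1; against W: (-4)p + 5(1−p) = −9p + 5.
Setting these equal: 5p − 1 = −9p + 5 ⇒ 14p = 6 ⇒ p = 3/7, and the value is (5)·(3/7) − 1 = 8/7.
For Column: with q = P(E), equating U's and D's payoffs gives 8q − 4 = −6q + 5 ⇒ q = 9/14.

4/7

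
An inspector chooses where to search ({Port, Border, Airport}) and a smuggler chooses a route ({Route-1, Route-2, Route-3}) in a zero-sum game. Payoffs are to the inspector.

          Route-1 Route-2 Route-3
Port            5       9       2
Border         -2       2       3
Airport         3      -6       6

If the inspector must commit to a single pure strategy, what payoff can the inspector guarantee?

2

Row minima: Port → 2, Border → -2, Airport → -6.
The best of these is 2.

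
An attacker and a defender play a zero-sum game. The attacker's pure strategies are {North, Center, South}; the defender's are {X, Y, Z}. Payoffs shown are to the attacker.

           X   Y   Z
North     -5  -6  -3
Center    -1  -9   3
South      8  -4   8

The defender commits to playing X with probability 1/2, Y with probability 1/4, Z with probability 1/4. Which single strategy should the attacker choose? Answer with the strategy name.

South

Expected payoff of North: (1/2)·(-5) + (1/4)·(-6) + (1/4)·(-3) = -19/4.
Expected payoff of Center: (1/2)·(-1) + (1/4)·(-9) + (1/4)·3 = -2.
Expected payoff of South: (1/2)·8 + (1/4)·(-4) + (1/4)·8 = 5.
The largest is 5, so the attacker's best response is South.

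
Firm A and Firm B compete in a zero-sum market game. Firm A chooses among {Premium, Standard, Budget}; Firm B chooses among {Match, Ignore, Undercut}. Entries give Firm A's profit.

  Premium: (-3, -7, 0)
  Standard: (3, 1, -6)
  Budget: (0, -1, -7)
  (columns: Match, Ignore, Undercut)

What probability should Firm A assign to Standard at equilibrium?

1/2

Row minima: Premium → -7, Standard → -6, Budget → -7; maximin = -6.
Column maxima: Match → 3, Ignore → 1, Undercut → 0; minimax = 0.
-6 ≠ 0, so there is no saddle point; optimal play is mixed.
Budget is strictly dominated by Standard, so Firm A never plays it.
Match is strictly dominated by Ignore (it gives Firm A strictly more in every row), so Firm B never plays it.
On the remaining 2×2 (Premium, Standard vs Ignore, Undercut):
Let Firm A play Premium with probability p. Expected payoff against Ignore: (-7)p + 1(1−p) = −8p + 1; against Undercut: 0p + (-6)(1−p) = 6p − 6.
Setting these equal: −8p + 1 = 6p − 6 ⇒ −14p = -7 ⇒ p = 1/2, and the value is (-8)·(1/2) + 1 = -3.
For Firm B: with q = P(Ignore), equating Premium's and Standard's payoffs gives −7q = 7q − 6 ⇒ q = 3/7.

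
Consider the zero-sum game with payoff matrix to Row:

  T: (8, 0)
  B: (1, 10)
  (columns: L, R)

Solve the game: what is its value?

Row minima: T → 0, B → 1; maximin = 1.
Column maxima: L → 8, R → 10; minimax = 8.
1 ≠ 8, so there is no saddle point; optimal play is mixed.
Let Row play T with probability p. Expected payoff against L: 8p + 1(1−p) = 7p + 1; against R: 0p + 10(1−p) = −10p + 10.
Setting these equal: 7p + 1 = −10p + 10 ⇒ 17p = 9 ⇒ p = 9/17, and the value is (7)·(9/17) + 1 = 80/17.
For Column: with q = P(L), equating T's and B's payoffs gives 8q = −9q + 10 ⇒ q = 10/17.

80/17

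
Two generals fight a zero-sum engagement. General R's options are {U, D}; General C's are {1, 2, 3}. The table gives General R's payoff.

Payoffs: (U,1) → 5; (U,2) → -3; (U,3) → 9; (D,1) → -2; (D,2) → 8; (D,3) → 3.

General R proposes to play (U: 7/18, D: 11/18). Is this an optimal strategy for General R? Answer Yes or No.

No

Against 1 this mix gives (7/18)·5 + (11/18)·(-2) = 13/18.
Against 2 this mix gives (7/18)·(-3) + (11/18)·8 = 67/18.
Against 3 this mix gives (7/18)·9 + (11/18)·3 = 16/3.
General C will play 1, holding General R to 13/18. Shifting weight toward the row that does better against 1 would raise this floor (the equalizing mix achieves 17/9 against both 1 and 2), so the proposed strategy is not optimal.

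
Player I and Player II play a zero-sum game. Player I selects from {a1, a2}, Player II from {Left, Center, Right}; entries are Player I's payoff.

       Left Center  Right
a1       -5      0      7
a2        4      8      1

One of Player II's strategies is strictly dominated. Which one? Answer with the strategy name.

Center

Left holds Player I's payoff strictly below Center in every row: -5 < 0, 4 < 8.
So Center is strictly dominated for Player II.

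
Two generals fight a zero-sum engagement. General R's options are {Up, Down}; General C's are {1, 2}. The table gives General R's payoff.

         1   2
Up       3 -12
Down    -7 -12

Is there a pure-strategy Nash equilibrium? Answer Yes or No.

Row minima: Up → -12, Down → -12; maximin = -12.
Column maxima: 1 → 3, 2 → -12; minimax = -12.
maximin = minimax = -12, so a saddle point exists.

Yes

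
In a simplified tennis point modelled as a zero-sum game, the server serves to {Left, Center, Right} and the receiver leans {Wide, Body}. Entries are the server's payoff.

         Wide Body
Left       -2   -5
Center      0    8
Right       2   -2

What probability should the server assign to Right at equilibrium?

Row minima: Left → -5, Center → 0, Right → -2; maximin = 0.
Column maxima: Wide → 2, Body → 8; minimax = 2.
0 ≠ 2, so there is no saddle point; optimal play is mixed.
Left is strictly dominated by Center, so the server never plays it.
On the remaining 2×2 (Center, Right vs Wide, Body):
Let the server play Center with probability p. Expected payoff against Wide: 0p + 2(1−p) = −2p + 2; against Body: 8p + (-2)(1−p) = 10p − 2.
Setting these equal: −2p + 2 = 10p − 2 ⇒ −12p = -4 ⇒ p = 1/3, and the value is (-2)·(1/3) + 2 = 4/3.
For the receiver: with q = P(Wide), equating Center's and Right's payoffs gives −8q + 8 = 4q − 2 ⇒ q = 5/6.

2/3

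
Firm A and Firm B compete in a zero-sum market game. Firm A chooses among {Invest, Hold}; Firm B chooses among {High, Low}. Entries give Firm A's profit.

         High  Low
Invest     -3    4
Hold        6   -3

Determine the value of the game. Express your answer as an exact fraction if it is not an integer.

Row minima: Invest → -3, Hold → -3; maximin = -3.
Column maxima: High → 6, Low → 4; minimax = 4.
-3 ≠ 4, so there is no saddle point; optimal play is mixed.
Let Firm A play Invest with probability p. Expected payoff against High: (-3)p + 6(1−p) = −9p + 6; against Low: 4p + (-3)(1−p) = 7p − 3.
Setting these equal: −9p + 6 = 7p − 3 ⇒ −16p = -9 ⇒ p = 9/16, and the value is (-9)·(9/16) + 6 = 15/16.
For Firm B: with q = P(High), equating Invest's and Hold's payoffs gives −7q + 4 = 9q − 3 ⇒ q = 7/16.

15/16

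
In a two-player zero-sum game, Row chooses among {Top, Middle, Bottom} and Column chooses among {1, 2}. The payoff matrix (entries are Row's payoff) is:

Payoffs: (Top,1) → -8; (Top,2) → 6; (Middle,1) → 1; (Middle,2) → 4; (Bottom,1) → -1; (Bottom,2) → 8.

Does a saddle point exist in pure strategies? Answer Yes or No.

Yes

Row minima: Top → -8, Middle → 1, Bottom → -1; maximin = 1.
Column maxima: 1 → 1, 2 → 8; minimax = 1.
maximin = minimax = 1, so a saddle point exists.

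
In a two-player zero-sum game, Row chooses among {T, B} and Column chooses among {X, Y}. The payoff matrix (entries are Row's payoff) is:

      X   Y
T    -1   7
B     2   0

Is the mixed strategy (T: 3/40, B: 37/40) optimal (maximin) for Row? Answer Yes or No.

No

Against X this mix gives (3/40)·(-1) + (37/40)·2 = 71/40.
Against Y this mix gives (3/40)·7 + (37/40)·0 = 21/40.
Column will play Y, holding Row to 21/40. Shifting weight toward the row that does better against Y would raise this floor (the equalizing mix achieves 7/5 against both Y and X), so the proposed strategy is not optimal.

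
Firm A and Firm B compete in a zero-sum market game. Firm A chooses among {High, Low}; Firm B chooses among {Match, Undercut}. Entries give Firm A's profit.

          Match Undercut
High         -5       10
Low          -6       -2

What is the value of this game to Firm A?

-5

Row minima: High → -5, Low → -6; maximin = -5.
Column maxima: Match → -5, Undercut → 10; minimax = -5.
Since maximin = minimax = -5, there is a saddle point and the value is -5.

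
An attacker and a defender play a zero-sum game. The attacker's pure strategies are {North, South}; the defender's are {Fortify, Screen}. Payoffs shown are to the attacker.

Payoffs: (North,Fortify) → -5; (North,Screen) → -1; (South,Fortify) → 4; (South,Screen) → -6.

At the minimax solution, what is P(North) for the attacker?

Row minima: North → -5, South → -6; maximin = -5.
Column maxima: Fortify → 4, Screen → -1; minimax = -1.
-5 ≠ -1, so there is no saddle point; optimal play is mixed.
Let the attacker play North with probability p. Expected payoff against Fortify: (-5)p + 4(1−p) = −9p + 4; against Screen: (-1)p + (-6)(1−p) = 5p − 6.
Setting these equal: −9p + 4 = 5p − 6 ⇒ −14p = -10 ⇒ p = 5/7, and the value is (-9)·(5/7) + 4 = -17/7.
For the defender: with q = P(Fortify), equating North's and South's payoffs gives −4q − 1 = 10q − 6 ⇒ q = 5/14.

5/7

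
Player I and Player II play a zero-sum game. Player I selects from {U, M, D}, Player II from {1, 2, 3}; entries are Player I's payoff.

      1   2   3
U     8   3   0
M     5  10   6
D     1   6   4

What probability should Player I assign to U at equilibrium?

1/9

Row minima: U → 0, M → 5, D → 1; maximin = 5.
Column maxima: 1 → 8, 2 → 10, 3 → 6; minimax = 6.
5 ≠ 6, so there is no saddle point; optimal play is mixed.
D is strictly dominated by M, so Player I never plays it.
2 is strictly dominated by 3 (it gives Player I strictly more in every row), so Player II never plays it.
On the remaining 2×2 (U, M vs 1, 3):
Let Player I play U with probability p. Expected payoff against 1: 8p + 5(1−p) = 3p + 5; against 3: 0p + 6(1−p) = −6p + 6.
Setting these equal: 3p + 5 = −6p + 6 ⇒ 9p = 1 ⇒ p = 1/9, and the value is (3)·(1/9) + 5 = 16/3.
For Player II: with q = P(1), equating U's and M's payoffs gives 8q = −q + 6 ⇒ q = 2/3.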